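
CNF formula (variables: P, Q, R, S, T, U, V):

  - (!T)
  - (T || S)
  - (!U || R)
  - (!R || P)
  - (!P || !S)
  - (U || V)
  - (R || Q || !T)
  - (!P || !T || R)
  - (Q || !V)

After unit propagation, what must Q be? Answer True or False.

Unit clause (!T) sets T = False.
From (S || T) and T = False: S = True.
From (!S || !P) and S = True: P = False.
(P || !R): since P = False, the clause reduces to (!R). R = False.
(R || !U): since R = False, the clause reduces to (!U). U = False.
(V || U): since U = False, the clause reduces to (V). V = True.
In (!V || Q), !V is now false; Q must hold, so Q = True.

True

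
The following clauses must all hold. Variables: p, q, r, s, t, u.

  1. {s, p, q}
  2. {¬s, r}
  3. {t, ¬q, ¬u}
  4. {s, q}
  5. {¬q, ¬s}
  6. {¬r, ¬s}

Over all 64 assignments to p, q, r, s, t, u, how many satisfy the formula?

12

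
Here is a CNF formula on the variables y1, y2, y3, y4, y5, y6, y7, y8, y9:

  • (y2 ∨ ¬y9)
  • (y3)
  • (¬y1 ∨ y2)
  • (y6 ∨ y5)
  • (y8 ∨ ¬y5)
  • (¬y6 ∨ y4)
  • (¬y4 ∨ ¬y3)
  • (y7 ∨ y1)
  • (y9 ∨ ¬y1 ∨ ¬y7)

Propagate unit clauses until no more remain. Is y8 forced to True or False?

Unit clause (y3) sets y3 = True.
In (¬y4 ∨ ¬y3), ¬y3 is now false; ¬y4 must hold, so y4 = False.
In (¬y6 ∨ y4), y4 is now false; ¬y6 must hold, so y6 = False.
From (y6 ∨ y5) and y6 = False: y5 = True.
From (¬y5 ∨ y8) and y5 = True: y8 = True.

True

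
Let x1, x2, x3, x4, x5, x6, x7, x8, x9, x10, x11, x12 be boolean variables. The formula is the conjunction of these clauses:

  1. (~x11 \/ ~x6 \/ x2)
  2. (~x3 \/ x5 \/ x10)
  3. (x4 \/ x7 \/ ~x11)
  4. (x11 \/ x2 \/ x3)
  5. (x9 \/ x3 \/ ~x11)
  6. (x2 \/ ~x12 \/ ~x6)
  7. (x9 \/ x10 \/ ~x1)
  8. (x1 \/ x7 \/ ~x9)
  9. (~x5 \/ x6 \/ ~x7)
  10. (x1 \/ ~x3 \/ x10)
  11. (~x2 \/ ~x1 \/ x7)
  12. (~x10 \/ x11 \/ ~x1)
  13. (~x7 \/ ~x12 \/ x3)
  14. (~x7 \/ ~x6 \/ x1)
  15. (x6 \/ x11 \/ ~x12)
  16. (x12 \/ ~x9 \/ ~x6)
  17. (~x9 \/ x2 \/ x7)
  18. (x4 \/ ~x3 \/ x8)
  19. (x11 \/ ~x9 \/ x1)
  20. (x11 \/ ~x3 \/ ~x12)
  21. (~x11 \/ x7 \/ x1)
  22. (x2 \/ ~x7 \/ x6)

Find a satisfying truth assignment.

x1=False, x2=True, x3=False, x4=False, x5=False, x6=True, x7=False, x8=True, x9=False, x10=True, x11=False, x12=True

Pure literal: x8 appears only positively; assign x8 = True.
Branch on x1: take x1 = False.
For the remaining variables, x2 = True, x3 = False, x4 = False, x5 = False, x6 = True, x7 = False, x9 = False, x10 = True, x11 = False, x12 = True works.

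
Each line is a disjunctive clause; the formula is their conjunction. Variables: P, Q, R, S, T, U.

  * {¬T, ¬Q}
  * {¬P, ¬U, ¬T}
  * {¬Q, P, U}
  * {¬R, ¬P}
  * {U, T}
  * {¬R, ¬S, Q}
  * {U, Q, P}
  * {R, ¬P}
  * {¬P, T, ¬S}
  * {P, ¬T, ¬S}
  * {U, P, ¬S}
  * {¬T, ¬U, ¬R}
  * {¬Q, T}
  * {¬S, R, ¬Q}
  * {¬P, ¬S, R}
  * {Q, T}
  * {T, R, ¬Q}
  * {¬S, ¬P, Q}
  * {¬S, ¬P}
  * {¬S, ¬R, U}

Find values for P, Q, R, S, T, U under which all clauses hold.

P = F, Q = F, R = F, S = F, T = T, U = T

Check each clause:
  1. {¬T, ¬Q} — ¬Q is true.
  2. {¬T, ¬P, ¬U} — ¬P is true.
  3. {P, ¬Q, U} — ¬Q is true.
  4. {¬R, ¬P} — ¬R is true.
  5. {U, T} — T is true.
  6. {¬R, Q, ¬S} — ¬S is true.
  7. {Q, U, P} — U is true.
  8. {¬P, R} — ¬P is true.
  9. {¬P, ¬S, T} — ¬S is true.
  10. {P, ¬T, ¬S} — ¬S is true.
  11. {P, U, ¬S} — ¬S is true.
  12. {¬R, ¬T, ¬U} — ¬R is true.
  13. {T, ¬Q} — T is true.
  14. {¬Q, R, ¬S} — ¬S is true.
  15. {R, ¬P, ¬S} — ¬S is true.
  16. {T, Q} — T is true.
  17. {T, R, ¬Q} — T is true.
  18. {Q, ¬S, ¬P} — ¬S is true.
  19. {¬P, ¬S} — ¬S is true.
  20. {U, ¬S, ¬R} — ¬S is true.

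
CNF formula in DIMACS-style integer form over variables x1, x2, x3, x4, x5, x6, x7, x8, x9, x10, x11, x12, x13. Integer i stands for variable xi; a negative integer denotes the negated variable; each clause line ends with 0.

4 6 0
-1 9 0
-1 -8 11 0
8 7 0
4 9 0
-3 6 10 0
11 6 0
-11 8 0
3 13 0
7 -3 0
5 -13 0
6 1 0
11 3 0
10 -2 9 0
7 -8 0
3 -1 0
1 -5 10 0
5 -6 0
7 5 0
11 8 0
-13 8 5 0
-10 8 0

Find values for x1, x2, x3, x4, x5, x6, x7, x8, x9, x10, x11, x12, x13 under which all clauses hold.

x1 = True, x2 = True, x3 = True, x4 = True, x5 = True, x6 = False, x7 = True, x8 = True, x9 = True, x10 = True, x11 = True, x12 = True, x13 = False

x4 occurs only positively in the remaining clauses — set x4 = True.
Pure literal: x7 appears only positively; assign x7 = True.
Branch on x1: take x1 = True.
  then x9 is forced to True.
  then x3 is forced to True.
For the remaining variables, x2 = True, x5 = True, x6 = False, x8 = True, x10 = True, x11 = True, x12 = True, x13 = False works.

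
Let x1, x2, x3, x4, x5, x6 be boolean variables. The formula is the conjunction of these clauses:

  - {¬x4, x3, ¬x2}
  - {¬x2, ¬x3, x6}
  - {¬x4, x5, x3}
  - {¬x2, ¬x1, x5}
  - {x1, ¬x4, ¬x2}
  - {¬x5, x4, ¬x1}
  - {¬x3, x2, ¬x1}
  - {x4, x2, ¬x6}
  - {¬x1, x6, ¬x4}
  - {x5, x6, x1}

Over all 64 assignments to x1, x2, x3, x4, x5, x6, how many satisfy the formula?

15

Split on x1, then x2.
  x1=T, x2=T: remaining (x3,x4,x5,x6) ∈ {(T,T,T,T)} — 1.
  x1=T, x2=F: remaining (x3,x4,x5,x6) ∈ {(F,F,F,F); (F,T,T,T)} — 2.
  x1=F, x2=T: 5 of the 16 assignments to (x3,x4,x5,x6) work.
  x1=F, x2=F: 7 of the 16 assignments to (x3,x4,x5,x6) work.
Total: 1 + 2 + 5 + 7 = 15.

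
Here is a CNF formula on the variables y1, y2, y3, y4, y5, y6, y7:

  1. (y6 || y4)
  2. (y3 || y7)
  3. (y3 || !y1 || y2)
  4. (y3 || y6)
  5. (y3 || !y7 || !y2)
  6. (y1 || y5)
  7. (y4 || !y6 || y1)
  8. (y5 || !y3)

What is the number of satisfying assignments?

Case analysis on y3 and y1:
  y3=T, y1=T: y2, y7 free; 3 ways for (y4,y5,y6) × 2^2 = 12.
  y3=T, y1=F: forces y4=T; y5=T; y2, y6, y7 free → 2^3 = 8.
  y3=F, y1=T: a clause becomes empty — 0.
  y3=F, y1=F: remaining (y2,y4,y5,y6,y7) ∈ {(F,T,T,T,T)} — 1.
Total: 12 + 8 + 0 + 1 = 21.

21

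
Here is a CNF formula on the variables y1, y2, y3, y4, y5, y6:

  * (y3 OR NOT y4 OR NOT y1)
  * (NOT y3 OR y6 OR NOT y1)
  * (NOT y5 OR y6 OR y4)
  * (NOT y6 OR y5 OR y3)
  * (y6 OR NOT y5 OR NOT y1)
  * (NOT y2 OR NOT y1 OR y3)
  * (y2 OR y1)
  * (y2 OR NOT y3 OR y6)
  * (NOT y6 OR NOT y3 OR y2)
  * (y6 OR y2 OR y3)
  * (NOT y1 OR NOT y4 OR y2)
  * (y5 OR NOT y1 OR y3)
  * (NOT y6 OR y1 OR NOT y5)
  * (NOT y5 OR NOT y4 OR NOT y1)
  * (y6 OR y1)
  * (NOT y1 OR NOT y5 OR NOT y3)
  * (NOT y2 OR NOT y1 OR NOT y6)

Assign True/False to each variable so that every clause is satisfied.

y1 = True, y2 = False, y3 = False, y4 = False, y5 = True, y6 = True

Try y1 = True.
Try y2 = False.
  then y4 is forced to False.
The remaining clauses are satisfied by y3 = False, y5 = True, y6 = True.
Check each clause:
  1. (NOT y4 OR NOT y1 OR y3) — NOT y4 is true.
  2. (NOT y3 OR y6 OR NOT y1) — NOT y3 is true.
  3. (NOT y5 OR y4 OR y6) — y6 is true.
  4. (NOT y6 OR y3 OR y5) — y5 is true.
  5. (y6 OR NOT y1 OR NOT y5) — y6 is true.
  6. (NOT y2 OR NOT y1 OR y3) — NOT y2 is true.
  7. (y1 OR y2) — y1 is true.
  8. (y6 OR NOT y3 OR y2) — NOT y3 is true.
  9. (NOT y3 OR y2 OR NOT y6) — NOT y3 is true.
  10. (y6 OR y2 OR y3) — y6 is true.
  11. (y2 OR NOT y1 OR NOT y4) — NOT y4 is true.
  12. (NOT y1 OR y3 OR y5) — y5 is true.
  13. (NOT y6 OR y1 OR NOT y5) — y1 is true.
  14. (NOT y4 OR NOT y1 OR NOT y5) — NOT y4 is true.
  15. (y1 OR y6) — y1 is true.
  16. (NOT y1 OR NOT y5 OR NOT y3) — NOT y3 is true.
  17. (NOT y1 OR NOT y2 OR NOT y6) — NOT y2 is true.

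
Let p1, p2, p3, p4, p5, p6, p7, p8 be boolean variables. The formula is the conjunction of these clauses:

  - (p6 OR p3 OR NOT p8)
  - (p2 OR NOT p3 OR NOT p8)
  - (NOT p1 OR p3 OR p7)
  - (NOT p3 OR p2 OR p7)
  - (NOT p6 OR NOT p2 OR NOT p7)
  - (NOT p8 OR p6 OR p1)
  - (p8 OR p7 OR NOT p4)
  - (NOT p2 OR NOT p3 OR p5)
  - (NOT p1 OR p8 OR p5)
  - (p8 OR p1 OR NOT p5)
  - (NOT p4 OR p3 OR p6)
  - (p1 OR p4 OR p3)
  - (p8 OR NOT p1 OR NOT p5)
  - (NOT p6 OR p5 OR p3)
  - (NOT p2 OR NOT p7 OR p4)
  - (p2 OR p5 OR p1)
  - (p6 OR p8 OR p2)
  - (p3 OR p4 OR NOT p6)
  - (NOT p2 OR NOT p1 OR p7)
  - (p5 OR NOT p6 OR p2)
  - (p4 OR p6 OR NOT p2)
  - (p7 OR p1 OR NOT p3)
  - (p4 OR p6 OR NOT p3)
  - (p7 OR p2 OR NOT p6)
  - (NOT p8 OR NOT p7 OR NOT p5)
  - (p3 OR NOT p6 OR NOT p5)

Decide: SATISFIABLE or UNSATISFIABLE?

UNSATISFIABLE

p3 = True:
  p2 = True:
    p7 = True:
      propagation gives p6=False, p4=True, p8=False; contradiction.
    p7 = False:
      propagation gives p1=False; contradiction.
  p2 = False:
    propagation gives p8=False, p7=True, p6=True, p5=True; an empty clause results — contradiction.
p3 = False:
  p6 = True:
    propagation gives p5=True; an empty clause results — contradiction.
  p6 = False:
    propagation gives p8=False, p4=False, p1=True, p7=True; an empty clause results — contradiction.
Every branch closes, so no satisfying assignment exists.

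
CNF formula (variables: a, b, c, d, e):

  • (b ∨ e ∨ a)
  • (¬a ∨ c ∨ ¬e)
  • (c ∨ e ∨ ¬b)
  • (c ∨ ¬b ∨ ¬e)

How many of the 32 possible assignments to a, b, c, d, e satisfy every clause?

18

Case analysis on e and b:
  e=T, b=T: remaining (a,c,d) ∈ {(F,T,F); (F,T,T); (T,T,F); (T,T,T)} — 4.
  e=T, b=F: d free; 3 ways for (a,c) × 2^1 = 6.
  e=F, b=T: remaining (a,c,d) ∈ {(F,T,F); (F,T,T); (T,T,F); (T,T,T)} — 4.
  e=F, b=F: remaining (a,c,d) ∈ {(T,F,F); (T,F,T); (T,T,F); (T,T,T)} — 4.
Total: 4 + 6 + 4 + 4 = 18.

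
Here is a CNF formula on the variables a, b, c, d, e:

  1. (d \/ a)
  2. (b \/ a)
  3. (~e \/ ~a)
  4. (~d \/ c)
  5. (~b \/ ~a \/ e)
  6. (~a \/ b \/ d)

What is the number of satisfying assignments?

Satisfying assignments:
  a=F b=T c=T d=T e=F
  a=F b=T c=T d=T e=T
  a=T b=F c=T d=T e=F
Count: 3.

3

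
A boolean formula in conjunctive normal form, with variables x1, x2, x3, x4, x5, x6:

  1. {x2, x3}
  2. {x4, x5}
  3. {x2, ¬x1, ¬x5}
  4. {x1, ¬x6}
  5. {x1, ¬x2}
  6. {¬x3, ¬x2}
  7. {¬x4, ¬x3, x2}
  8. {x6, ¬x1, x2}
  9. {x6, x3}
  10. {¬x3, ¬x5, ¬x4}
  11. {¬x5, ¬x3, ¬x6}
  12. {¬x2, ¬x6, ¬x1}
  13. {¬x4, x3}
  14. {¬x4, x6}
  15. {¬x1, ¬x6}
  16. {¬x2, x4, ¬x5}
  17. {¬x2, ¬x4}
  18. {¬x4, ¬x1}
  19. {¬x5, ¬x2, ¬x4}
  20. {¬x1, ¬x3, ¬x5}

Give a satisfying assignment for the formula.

x1 = F, x2 = F, x3 = T, x4 = F, x5 = T, x6 = F

Set x1 = False and propagate.
  then x6 is forced to False.
  then x2 is forced to False.
  then x3 is forced to True.
  then x4 is forced to False.
  then x5 is forced to True.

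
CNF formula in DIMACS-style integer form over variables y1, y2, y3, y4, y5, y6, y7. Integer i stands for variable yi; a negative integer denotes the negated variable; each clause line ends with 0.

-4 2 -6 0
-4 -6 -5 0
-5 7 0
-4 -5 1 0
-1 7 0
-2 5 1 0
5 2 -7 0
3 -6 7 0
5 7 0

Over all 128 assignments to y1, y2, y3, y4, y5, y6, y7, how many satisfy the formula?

28

Split on y5, then y7.
  y5=1, y7=1: y2, y3 free; 5 ways for (y1,y4,y6) × 2^2 = 20.
  y5=1, y7=0: a clause becomes empty — 0.
  y5=0, y7=1: forces y1=1; y2=1; y3, y4, y6 free → 2^3 = 8.
  y5=0, y7=0: a clause becomes empty — 0.
Total: 20 + 0 + 8 + 0 = 28.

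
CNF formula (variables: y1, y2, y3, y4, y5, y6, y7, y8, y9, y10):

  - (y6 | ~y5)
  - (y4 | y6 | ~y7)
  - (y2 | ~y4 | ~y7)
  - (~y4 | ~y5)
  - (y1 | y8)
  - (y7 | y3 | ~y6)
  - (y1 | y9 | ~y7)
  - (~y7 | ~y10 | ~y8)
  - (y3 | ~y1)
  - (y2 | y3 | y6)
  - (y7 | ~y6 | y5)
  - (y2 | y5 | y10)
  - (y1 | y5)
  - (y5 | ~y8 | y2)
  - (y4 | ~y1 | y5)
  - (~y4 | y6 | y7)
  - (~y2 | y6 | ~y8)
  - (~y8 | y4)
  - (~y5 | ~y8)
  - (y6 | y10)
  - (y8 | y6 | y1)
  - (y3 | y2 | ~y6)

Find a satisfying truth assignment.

y1=1  y2=1  y3=1  y4=0  y5=1  y6=1  y7=0  y8=0  y9=1  y10=0

Check each clause:
  1. (y6 | ~y5) — y6 is true.
  2. (y4 | ~y7 | y6) — ~y7 is true.
  3. (~y7 | y2 | ~y4) — ~y7 is true.
  4. (~y4 | ~y5) — ~y4 is true.
  5. (y1 | y8) — y1 is true.
  6. (~y6 | y3 | y7) — y3 is true.
  7. (y9 | y1 | ~y7) — y1 is true.
  8. (~y8 | ~y10 | ~y7) — ~y8 is true.
  9. (~y1 | y3) — y3 is true.
  10. (y3 | y6 | y2) — y2 is true.
  11. (y5 | ~y6 | y7) — y5 is true.
  12. (y5 | y2 | y10) — y2 is true.
  13. (y5 | y1) — y1 is true.
  14. (y2 | ~y8 | y5) — ~y8 is true.
  15. (~y1 | y4 | y5) — y5 is true.
  16. (~y4 | y7 | y6) — ~y4 is true.
  17. (y6 | ~y2 | ~y8) — ~y8 is true.
  18. (~y8 | y4) — ~y8 is true.
  19. (~y5 | ~y8) — ~y8 is true.
  20. (y10 | y6) — y6 is true.
  21. (y8 | y1 | y6) — y1 is true.
  22. (y2 | y3 | ~y6) — y2 is true.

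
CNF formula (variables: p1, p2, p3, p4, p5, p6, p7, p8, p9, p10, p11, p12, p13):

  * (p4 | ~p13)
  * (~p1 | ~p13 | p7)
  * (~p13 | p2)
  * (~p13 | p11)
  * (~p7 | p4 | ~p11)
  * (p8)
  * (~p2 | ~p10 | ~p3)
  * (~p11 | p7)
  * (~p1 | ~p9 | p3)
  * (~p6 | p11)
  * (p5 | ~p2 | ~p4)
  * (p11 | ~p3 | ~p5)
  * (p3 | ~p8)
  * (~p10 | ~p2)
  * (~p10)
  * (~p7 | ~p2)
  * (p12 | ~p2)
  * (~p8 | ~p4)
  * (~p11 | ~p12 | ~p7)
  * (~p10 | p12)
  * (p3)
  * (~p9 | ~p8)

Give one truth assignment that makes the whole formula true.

p1=F  p2=F  p3=T  p4=F  p5=F  p6=F  p7=T  p8=T  p9=F  p10=F  p11=F  p12=T  p13=F

The clause (p8) is unit: p8 must be True.
The clause (p3) is unit: p3 must be True.
(~p10) is a unit clause, so p10 = False.
(~p4) is a unit clause, so p4 = False.
The clause (~p13) is unit: p13 must be False.
Unit propagation: (~p9) forces p9 = False.
Pure literal: p2 appears only negated; assign p2 = False.
p5 occurs only negated in the remaining clauses — set p5 = False.
Branch on p6: take p6 = False.
For the remaining variables, p1 = False, p7 = True, p11 = False, p12 = True works.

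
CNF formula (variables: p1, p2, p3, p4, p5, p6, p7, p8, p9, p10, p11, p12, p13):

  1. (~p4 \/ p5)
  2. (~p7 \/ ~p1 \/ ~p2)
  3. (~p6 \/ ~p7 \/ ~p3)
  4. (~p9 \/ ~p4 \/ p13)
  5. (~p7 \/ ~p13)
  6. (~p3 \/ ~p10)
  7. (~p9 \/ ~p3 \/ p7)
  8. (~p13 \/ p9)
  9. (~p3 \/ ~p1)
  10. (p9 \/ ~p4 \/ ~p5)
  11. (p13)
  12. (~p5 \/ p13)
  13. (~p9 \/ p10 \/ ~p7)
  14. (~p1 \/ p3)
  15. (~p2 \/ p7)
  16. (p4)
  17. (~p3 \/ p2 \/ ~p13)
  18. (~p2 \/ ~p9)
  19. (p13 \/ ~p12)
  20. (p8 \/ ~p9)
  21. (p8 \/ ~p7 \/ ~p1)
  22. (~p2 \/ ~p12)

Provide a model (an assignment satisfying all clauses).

(p13) is a unit clause, so p13 = True.
(~p7) is a unit clause, so p7 = False.
Unit propagation: (p9) forces p9 = True.
Unit propagation: (~p3) forces p3 = False.
Unit propagation: (~p1) forces p1 = False.
The clause (~p2) is unit: p2 must be False.
The clause (p4) is unit: p4 must be True.
The clause (p5) is unit: p5 must be True.
Unit propagation: (p8) forces p8 = True.
p6, p10, p11, p12 are now unconstrained; take p6 = False, p10 = False, p11 = True, p12 = True.
Every clause has at least one true literal under this assignment.

p1 = False, p2 = False, p3 = False, p4 = True, p5 = True, p6 = False, p7 = False, p8 = True, p9 = True, p10 = False, p11 = True, p12 = True, p13 = True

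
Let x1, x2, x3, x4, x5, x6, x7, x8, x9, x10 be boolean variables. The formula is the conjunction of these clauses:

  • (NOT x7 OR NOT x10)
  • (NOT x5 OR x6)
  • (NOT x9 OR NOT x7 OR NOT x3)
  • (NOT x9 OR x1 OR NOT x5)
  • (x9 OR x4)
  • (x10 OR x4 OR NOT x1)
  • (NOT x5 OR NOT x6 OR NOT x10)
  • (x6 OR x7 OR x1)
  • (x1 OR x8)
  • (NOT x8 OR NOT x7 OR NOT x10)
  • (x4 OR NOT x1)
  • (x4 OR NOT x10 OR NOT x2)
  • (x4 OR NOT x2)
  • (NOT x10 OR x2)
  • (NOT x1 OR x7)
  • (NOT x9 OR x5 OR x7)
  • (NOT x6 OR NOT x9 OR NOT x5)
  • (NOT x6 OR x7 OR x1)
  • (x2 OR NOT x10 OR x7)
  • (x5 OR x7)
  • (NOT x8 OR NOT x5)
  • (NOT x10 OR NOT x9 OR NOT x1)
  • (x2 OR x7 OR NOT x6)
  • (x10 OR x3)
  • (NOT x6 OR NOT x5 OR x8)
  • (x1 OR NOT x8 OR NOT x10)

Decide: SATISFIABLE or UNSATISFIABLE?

SATISFIABLE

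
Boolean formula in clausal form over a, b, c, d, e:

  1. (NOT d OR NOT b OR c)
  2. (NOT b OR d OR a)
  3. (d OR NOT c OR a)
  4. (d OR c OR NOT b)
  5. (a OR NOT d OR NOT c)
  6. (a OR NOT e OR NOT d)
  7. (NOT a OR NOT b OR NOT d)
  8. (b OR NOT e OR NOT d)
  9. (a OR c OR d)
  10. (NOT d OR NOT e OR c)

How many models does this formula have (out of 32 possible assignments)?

9

Case analysis on d and a:
  d=1, a=1: remaining (b,c,e) ∈ {(0,0,0); (0,1,0)} — 2.
  d=1, a=0: remaining (b,c,e) ∈ {(0,0,0)} — 1.
  d=0, a=1: e free; 3 ways for (b,c) × 2^1 = 6.
  d=0, a=0: a clause becomes empty — 0.
Total: 2 + 1 + 6 + 0 = 9.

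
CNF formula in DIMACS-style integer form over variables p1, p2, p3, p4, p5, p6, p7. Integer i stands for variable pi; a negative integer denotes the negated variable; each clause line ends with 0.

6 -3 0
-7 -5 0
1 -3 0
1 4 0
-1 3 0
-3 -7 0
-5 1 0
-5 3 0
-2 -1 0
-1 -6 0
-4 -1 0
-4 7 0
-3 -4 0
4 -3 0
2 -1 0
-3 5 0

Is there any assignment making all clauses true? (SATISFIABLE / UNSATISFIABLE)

Try p1 = False.
  then p3 is forced to False.
  then p4 is forced to True.
  then p5 is forced to False.
  then p7 is forced to True.
p2, p6 are now unconstrained; take p2 = True, p6 = False.
So p1=F, p2=T, p3=F, p4=T, p5=F, p6=F, p7=T is a satisfying assignment.

SATISFIABLE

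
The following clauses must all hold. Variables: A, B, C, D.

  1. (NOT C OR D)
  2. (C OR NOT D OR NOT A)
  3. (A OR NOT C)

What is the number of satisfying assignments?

8

Split on C, then A.
  C=T, A=T: remaining (B,D) ∈ {(F,T); (T,T)} — 2.
  C=T, A=F: a clause becomes empty — 0.
  C=F, A=T: remaining (B,D) ∈ {(F,F); (T,F)} — 2.
  C=F, A=F: remaining (B,D) ∈ {(F,F); (F,T); (T,F); (T,T)} — 4.
Total: 2 + 0 + 2 + 4 = 8.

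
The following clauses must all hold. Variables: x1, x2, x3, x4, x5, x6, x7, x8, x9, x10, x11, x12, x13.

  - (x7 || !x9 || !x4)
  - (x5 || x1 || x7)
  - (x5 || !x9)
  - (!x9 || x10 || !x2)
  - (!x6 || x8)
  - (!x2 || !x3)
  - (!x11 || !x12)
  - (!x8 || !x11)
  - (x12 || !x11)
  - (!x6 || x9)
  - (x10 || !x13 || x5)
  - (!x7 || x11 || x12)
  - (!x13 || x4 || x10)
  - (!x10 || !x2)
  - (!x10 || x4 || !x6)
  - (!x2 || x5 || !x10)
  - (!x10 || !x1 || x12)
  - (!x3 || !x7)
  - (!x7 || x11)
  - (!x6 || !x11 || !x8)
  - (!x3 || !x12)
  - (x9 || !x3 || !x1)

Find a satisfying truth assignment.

Pure literal: x2 appears only negated; assign x2 = False.
x5 occurs only positively in the remaining clauses — set x5 = True.
Set x1 = False and propagate.
Try x3 = True.
  then x7 is forced to False.
  then x12 is forced to False.
  then x11 is forced to False.
For the remaining variables, x4 = False, x6 = False, x8 = True, x9 = True, x10 = True, x13 = False works.
Every clause has at least one true literal under this assignment.

x1=False  x2=False  x3=True  x4=False  x5=True  x6=False  x7=False  x8=True  x9=True  x10=True  x11=False  x12=False  x13=False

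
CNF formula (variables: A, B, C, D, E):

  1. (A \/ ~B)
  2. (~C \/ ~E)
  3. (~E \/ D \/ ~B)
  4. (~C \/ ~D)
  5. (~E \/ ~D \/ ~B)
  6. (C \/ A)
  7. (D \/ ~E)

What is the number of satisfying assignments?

8

Split on D, then E.
  D=T, E=T: remaining (A,B,C) ∈ {(T,F,F)} — 1.
  D=T, E=F: remaining (A,B,C) ∈ {(T,F,F); (T,T,F)} — 2.
  D=F, E=T: a clause becomes empty — 0.
  D=F, E=F: 5 of the 8 assignments to (A,B,C) work.
Total: 1 + 2 + 0 + 5 = 8.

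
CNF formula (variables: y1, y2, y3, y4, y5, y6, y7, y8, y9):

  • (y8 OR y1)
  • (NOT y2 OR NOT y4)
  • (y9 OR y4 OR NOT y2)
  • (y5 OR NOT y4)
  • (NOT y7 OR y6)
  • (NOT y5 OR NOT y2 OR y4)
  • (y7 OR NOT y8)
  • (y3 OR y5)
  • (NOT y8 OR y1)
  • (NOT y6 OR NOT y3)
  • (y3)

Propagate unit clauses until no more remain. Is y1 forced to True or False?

True

Unit clause (y3) sets y3 = True.
(NOT y3 OR NOT y6) with y3 = True leaves only NOT y6, so y6 = False.
(y6 OR NOT y7): since y6 = False, the clause reduces to (NOT y7). y7 = False.
In (y7 OR NOT y8), y7 is now false; NOT y8 must hold, so y8 = False.
(y1 OR y8): since y8 = False, the clause reduces to (y1). y1 = True.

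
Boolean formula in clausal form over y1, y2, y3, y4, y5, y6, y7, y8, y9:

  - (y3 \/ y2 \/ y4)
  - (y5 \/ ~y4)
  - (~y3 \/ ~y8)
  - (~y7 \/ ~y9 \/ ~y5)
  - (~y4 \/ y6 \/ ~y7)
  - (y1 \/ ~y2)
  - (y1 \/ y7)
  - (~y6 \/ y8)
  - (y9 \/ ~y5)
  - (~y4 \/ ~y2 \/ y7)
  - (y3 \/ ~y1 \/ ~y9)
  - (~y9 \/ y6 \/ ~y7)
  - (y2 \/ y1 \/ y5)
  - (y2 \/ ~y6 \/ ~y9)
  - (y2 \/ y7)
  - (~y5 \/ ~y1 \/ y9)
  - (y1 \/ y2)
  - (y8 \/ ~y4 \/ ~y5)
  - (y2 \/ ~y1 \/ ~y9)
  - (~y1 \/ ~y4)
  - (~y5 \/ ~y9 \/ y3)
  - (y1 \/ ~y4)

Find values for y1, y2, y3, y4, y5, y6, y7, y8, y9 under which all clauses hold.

Branch on y1: take y1 = True.
  then y4 is forced to False.
Branch on y2: take y2 = True.
Branch on y3: take y3 = False.
  then y9 is forced to False.
  then y5 is forced to False.
The remaining clauses are satisfied by y6 = False, y7 = True, y8 = True.
Check each clause:
  1. (y4 \/ y2 \/ y3) — y2 is true.
  2. (~y4 \/ y5) — ~y4 is true.
  3. (~y8 \/ ~y3) — ~y3 is true.
  4. (~y7 \/ ~y5 \/ ~y9) — ~y5 is true.
  5. (y6 \/ ~y7 \/ ~y4) — ~y4 is true.
  6. (~y2 \/ y1) — y1 is true.
  7. (y1 \/ y7) — y1 is true.
  8. (y8 \/ ~y6) — y8 is true.
  9. (y9 \/ ~y5) — ~y5 is true.
  10. (y7 \/ ~y2 \/ ~y4) — ~y4 is true.
  11. (~y1 \/ y3 \/ ~y9) — ~y9 is true.
  12. (~y9 \/ y6 \/ ~y7) — ~y9 is true.
  13. (y2 \/ y5 \/ y1) — y1 is true.
  14. (y2 \/ ~y6 \/ ~y9) — ~y6 is true.
  15. (y7 \/ y2) — y2 is true.
  16. (~y5 \/ ~y1 \/ y9) — ~y5 is true.
  17. (y2 \/ y1) — y1 is true.
  18. (y8 \/ ~y4 \/ ~y5) — y8 is true.
  19. (~y1 \/ ~y9 \/ y2) — y2 is true.
  20. (~y4 \/ ~y1) — ~y4 is true.
  21. (~y5 \/ ~y9 \/ y3) — ~y5 is true.
  22. (~y4 \/ y1) — y1 is true.

y1=T, y2=T, y3=F, y4=F, y5=F, y6=F, y7=T, y8=T, y9=F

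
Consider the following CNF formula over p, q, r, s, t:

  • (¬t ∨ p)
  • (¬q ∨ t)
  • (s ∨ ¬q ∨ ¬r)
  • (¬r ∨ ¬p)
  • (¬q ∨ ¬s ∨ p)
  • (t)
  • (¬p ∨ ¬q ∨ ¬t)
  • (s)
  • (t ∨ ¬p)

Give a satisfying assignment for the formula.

The clause (t) is unit: t must be True.
The clause (p) is unit: p must be True.
(¬r) is a unit clause, so r = False.
Unit propagation: (¬q) forces q = False.
The clause (s) is unit: s must be True.

p=True, q=False, r=False, s=True, t=True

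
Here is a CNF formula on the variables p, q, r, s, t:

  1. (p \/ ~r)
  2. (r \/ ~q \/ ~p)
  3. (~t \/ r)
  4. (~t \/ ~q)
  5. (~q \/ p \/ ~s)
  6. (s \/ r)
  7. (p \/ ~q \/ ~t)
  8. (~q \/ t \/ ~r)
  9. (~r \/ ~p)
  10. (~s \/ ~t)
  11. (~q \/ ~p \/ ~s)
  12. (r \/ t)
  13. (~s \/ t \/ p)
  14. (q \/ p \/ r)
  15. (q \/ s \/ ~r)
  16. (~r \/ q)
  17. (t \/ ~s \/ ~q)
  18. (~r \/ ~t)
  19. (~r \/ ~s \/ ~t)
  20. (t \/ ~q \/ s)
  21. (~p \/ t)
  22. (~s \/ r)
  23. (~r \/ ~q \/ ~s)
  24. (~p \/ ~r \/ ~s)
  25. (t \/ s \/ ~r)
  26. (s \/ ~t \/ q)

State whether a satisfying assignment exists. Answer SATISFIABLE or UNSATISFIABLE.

r = True:
  propagation gives p=True; an empty clause results — contradiction.
r = False:
  propagation gives t=False; an empty clause results — contradiction.
Every branch closes, so no satisfying assignment exists.

UNSATISFIABLE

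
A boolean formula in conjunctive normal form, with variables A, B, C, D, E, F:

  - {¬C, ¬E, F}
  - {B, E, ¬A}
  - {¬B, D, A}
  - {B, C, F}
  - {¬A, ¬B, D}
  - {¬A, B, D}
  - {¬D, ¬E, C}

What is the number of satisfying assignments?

20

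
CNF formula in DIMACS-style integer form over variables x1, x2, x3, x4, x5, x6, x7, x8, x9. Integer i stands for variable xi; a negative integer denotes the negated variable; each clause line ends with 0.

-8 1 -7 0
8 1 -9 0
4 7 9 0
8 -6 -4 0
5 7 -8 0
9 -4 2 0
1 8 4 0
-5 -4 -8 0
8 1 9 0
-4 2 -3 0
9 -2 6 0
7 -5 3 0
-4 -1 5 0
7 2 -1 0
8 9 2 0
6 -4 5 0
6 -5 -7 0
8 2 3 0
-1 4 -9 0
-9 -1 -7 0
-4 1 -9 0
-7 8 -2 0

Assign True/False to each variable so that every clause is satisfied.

x1 = True  x2 = False  x3 = True  x4 = False  x5 = False  x6 = False  x7 = True  x8 = True  x9 = False

Check each clause:
  1. (~x7 | ~x8 | x1) — x1 is true.
  2. (~x9 | x1 | x8) — x8 is true.
  3. (x4 | x9 | x7) — x7 is true.
  4. (~x4 | x8 | ~x6) — x8 is true.
  5. (x7 | x5 | ~x8) — x7 is true.
  6. (~x4 | x2 | x9) — ~x4 is true.
  7. (x1 | x8 | x4) — x8 is true.
  8. (~x8 | ~x5 | ~x4) — ~x5 is true.
  9. (x9 | x1 | x8) — x8 is true.
  10. (~x3 | x2 | ~x4) — ~x4 is true.
  11. (x6 | x9 | ~x2) — ~x2 is true.
  12. (x7 | ~x5 | x3) — ~x5 is true.
  13. (~x1 | ~x4 | x5) — ~x4 is true.
  14. (~x1 | x2 | x7) — x7 is true.
  15. (x8 | x2 | x9) — x8 is true.
  16. (x5 | x6 | ~x4) — ~x4 is true.
  17. (~x5 | ~x7 | x6) — ~x5 is true.
  18. (x3 | x2 | x8) — x8 is true.
  19. (x4 | ~x9 | ~x1) — ~x9 is true.
  20. (~x9 | ~x7 | ~x1) — ~x9 is true.
  21. (x1 | ~x4 | ~x9) — x1 is true.
  22. (~x7 | x8 | ~x2) — x8 is true.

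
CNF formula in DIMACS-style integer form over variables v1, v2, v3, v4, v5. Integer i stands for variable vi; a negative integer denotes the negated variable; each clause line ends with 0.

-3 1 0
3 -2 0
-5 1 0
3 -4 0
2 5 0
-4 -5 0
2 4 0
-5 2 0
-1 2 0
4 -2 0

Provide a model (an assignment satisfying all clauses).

v1=T, v2=T, v3=T, v4=T, v5=F

Branch on v1: take v1 = True.
  then v2 is forced to True.
  then v3 is forced to True.
  then v4 is forced to True.
  then v5 is forced to False.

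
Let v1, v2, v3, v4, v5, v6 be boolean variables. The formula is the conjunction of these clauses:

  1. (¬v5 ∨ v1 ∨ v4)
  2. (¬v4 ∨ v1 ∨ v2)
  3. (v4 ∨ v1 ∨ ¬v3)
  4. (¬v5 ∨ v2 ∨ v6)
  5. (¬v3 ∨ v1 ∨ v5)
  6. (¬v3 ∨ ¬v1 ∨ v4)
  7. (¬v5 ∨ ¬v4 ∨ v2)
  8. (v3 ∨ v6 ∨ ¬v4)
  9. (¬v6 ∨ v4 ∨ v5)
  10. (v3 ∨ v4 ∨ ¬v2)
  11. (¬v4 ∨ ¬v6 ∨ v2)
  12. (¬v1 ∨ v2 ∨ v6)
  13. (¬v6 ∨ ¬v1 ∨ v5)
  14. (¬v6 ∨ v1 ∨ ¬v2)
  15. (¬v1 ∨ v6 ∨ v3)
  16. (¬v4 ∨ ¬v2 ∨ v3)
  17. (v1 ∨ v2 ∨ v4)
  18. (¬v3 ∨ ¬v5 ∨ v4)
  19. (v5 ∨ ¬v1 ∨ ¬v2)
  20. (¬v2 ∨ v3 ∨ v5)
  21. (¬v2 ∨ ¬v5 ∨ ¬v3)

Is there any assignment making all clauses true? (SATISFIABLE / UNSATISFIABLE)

SATISFIABLE

Try v1 = True.
Set v2 = False and propagate.
  then v6 is forced to True.
  then v4 is forced to False.
  then v3 is forced to False.
  then v5 is forced to True.
So v1=1, v2=0, v3=0, v4=0, v5=1, v6=1 is a satisfying assignment.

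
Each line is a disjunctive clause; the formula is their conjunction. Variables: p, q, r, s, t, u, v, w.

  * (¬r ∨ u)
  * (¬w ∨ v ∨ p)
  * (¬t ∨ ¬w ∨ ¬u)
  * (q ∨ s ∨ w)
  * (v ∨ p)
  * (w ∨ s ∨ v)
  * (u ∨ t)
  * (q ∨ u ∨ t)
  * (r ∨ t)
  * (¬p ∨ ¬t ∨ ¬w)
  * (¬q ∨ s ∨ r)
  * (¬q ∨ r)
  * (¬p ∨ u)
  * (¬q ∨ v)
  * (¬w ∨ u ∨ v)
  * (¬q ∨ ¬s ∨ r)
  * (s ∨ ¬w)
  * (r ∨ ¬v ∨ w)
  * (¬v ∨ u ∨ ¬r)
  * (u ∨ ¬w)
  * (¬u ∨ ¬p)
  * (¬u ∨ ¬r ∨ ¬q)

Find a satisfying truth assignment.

Try p = False.
  then v is forced to True.
Branch on q: take q = False.
Try r = True.
  then u is forced to True.
The remaining clauses are satisfied by s = True, t = False, w = True.
Every clause has at least one true literal under this assignment.

p=False, q=False, r=True, s=True, t=False, u=True, v=True, w=True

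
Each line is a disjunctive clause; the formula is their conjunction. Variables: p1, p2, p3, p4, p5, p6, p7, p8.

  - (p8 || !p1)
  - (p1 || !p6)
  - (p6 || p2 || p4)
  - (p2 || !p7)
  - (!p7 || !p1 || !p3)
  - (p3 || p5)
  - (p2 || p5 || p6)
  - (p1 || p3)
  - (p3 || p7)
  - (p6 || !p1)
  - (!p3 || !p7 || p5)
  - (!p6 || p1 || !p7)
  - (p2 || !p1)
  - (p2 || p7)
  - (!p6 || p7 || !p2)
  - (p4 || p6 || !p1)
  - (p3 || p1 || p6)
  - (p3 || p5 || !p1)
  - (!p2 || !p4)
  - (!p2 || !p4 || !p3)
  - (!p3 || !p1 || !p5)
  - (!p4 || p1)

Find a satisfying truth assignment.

p1=False, p2=True, p3=True, p4=False, p5=True, p6=False, p7=False, p8=False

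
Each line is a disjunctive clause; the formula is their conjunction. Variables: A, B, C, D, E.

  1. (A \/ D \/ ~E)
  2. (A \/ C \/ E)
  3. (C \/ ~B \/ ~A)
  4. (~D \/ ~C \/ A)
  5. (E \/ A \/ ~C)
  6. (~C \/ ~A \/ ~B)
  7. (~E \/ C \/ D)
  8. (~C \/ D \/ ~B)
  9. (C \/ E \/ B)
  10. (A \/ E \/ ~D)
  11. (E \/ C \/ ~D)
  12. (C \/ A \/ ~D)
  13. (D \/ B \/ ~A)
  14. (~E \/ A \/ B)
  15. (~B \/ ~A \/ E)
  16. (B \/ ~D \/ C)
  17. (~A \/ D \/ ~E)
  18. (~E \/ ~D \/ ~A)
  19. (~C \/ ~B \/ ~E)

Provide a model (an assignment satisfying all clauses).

A=True, B=False, C=True, D=True, E=False

Set A = True and propagate.
The remaining clauses are satisfied by B = False, C = True, D = True, E = False.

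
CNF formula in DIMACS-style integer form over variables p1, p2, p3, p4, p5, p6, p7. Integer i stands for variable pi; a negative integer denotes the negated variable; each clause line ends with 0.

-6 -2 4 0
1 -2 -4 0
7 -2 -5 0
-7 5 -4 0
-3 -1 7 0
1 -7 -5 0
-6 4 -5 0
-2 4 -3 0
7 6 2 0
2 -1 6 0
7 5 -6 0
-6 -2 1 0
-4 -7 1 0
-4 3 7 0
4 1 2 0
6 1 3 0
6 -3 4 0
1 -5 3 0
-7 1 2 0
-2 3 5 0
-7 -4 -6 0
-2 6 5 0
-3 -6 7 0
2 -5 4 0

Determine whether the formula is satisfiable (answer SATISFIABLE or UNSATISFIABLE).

SATISFIABLE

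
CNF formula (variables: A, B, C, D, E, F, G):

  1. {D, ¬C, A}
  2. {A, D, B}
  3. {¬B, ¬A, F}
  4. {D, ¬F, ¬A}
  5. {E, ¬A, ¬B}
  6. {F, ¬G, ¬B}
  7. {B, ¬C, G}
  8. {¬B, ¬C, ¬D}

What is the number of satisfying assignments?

44

Case analysis on B and A:
  B=T, A=T: remaining (C,D,E,F,G) ∈ {(F,T,T,T,F); (F,T,T,T,T)} — 2.
  B=T, A=F: D, E free; 3 ways for (C,F,G) × 2^2 = 12.
  B=F, A=T: E free; 9 ways for (C,D,F,G) × 2^1 = 18.
  B=F, A=F: E, F free; 3 ways for (C,D,G) × 2^2 = 12.
Total: 2 + 12 + 18 + 12 = 44.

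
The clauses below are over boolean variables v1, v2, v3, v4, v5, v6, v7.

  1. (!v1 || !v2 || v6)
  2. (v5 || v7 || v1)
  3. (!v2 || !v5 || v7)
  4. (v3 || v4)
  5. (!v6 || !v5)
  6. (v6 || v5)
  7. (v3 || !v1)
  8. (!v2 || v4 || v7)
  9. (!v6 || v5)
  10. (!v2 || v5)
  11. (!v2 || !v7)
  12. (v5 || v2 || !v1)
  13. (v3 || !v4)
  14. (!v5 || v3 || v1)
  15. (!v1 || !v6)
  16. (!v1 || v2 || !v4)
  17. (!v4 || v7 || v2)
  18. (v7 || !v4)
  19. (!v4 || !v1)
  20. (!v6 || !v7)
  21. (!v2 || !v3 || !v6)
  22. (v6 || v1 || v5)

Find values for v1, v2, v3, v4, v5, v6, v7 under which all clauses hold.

v1 = F, v2 = F, v3 = T, v4 = F, v5 = T, v6 = F, v7 = F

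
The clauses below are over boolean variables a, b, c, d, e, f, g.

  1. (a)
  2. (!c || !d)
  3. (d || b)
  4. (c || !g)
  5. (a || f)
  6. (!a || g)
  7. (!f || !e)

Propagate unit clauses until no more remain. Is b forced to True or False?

True

(a) is a unit clause: a = True.
From (!a || g) and a = True: g = True.
From (c || !g) and g = True: c = True.
From (!c || !d) and c = True: d = False.
From (b || d) and d = False: b = True.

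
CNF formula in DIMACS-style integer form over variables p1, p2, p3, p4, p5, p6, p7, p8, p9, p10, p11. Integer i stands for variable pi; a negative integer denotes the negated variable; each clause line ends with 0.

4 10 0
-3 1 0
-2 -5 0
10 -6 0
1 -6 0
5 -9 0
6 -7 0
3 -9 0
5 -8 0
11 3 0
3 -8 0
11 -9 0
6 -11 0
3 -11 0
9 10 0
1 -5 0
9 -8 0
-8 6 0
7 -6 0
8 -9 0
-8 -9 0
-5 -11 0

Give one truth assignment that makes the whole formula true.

Pure literal: p1 appears only positively; assign p1 = True.
Pure literal: p2 appears only negated; assign p2 = False.
Branch on p3: take p3 = True.
Set p4 = True and propagate.
The remaining clauses are satisfied by p5 = False, p6 = False, p7 = False, p8 = False, p9 = False, p10 = True, p11 = False.
Check each clause:
  1. (p4 | p10) — p10 is true.
  2. (p1 | ~p3) — p1 is true.
  3. (~p2 | ~p5) — ~p5 is true.
  4. (~p6 | p10) — p10 is true.
  5. (~p6 | p1) — p1 is true.
  6. (~p9 | p5) — ~p9 is true.
  7. (p6 | ~p7) — ~p7 is true.
  8. (~p9 | p3) — p3 is true.
  9. (~p8 | p5) — ~p8 is true.
  10. (p11 | p3) — p3 is true.
  11. (~p8 | p3) — ~p8 is true.
  12. (~p9 | p11) — ~p9 is true.
  13. (~p11 | p6) — ~p11 is true.
  14. (~p11 | p3) — p3 is true.
  15. (p10 | p9) — p10 is true.
  16. (~p5 | p1) — p1 is true.
  17. (p9 | ~p8) — ~p8 is true.
  18. (~p8 | p6) — ~p8 is true.
  19. (~p6 | p7) — ~p6 is true.
  20. (~p9 | p8) — ~p9 is true.
  21. (~p9 | ~p8) — ~p8 is true.
  22. (~p5 | ~p11) — ~p5 is true.

p1 = T, p2 = F, p3 = T, p4 = T, p5 = F, p6 = F, p7 = F, p8 = F, p9 = F, p10 = T, p11 = F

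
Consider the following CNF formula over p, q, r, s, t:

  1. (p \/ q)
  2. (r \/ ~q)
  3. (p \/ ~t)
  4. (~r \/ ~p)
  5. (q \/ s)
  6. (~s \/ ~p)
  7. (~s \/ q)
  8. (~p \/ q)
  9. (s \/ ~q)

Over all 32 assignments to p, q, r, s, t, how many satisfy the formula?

Satisfying assignments:
  p=F q=T r=T s=T t=F
Count: 1.

1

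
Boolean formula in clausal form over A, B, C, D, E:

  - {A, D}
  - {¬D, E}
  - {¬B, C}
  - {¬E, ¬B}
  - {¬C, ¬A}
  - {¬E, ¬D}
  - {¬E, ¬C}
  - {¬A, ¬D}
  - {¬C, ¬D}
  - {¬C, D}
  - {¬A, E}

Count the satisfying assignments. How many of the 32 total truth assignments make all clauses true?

1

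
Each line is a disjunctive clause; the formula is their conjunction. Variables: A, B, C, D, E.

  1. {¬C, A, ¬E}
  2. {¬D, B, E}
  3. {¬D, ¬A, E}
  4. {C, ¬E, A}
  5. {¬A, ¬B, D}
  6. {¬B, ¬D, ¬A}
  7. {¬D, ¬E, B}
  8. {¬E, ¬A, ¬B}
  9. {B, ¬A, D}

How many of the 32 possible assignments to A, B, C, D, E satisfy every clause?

6

The models are:
  A=F B=F C=F D=F E=F
  A=F B=F C=T D=F E=F
  A=F B=T C=F D=F E=F
  A=F B=T C=F D=T E=F
  A=F B=T C=T D=F E=F
  A=F B=T C=T D=T E=F
That's 6 in total.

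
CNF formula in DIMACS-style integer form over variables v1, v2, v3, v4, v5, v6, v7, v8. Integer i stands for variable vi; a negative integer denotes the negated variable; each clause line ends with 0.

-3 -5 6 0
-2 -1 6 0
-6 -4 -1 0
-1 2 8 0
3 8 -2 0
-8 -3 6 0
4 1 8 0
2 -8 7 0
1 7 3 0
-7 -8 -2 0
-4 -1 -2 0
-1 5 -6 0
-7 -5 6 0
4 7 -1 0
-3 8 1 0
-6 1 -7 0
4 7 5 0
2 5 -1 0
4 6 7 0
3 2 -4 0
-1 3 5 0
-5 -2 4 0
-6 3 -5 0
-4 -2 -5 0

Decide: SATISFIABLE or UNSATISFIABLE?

SATISFIABLE

Try v1 = True.
For the remaining variables, v2 = False, v3 = True, v4 = False, v5 = True, v6 = True, v7 = True, v8 = True works.
So v1=True  v2=False  v3=True  v4=False  v5=True  v6=True  v7=True  v8=True is a satisfying assignment.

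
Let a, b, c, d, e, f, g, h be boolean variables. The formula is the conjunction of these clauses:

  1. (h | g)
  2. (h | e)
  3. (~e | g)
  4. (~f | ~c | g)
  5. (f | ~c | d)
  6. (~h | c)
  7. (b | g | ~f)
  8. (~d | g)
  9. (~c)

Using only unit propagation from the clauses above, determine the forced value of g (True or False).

(~c) stands alone — c = False.
(c | ~h): since c = False, the clause reduces to (~h). h = False.
From (g | h) and h = False: g = True.

True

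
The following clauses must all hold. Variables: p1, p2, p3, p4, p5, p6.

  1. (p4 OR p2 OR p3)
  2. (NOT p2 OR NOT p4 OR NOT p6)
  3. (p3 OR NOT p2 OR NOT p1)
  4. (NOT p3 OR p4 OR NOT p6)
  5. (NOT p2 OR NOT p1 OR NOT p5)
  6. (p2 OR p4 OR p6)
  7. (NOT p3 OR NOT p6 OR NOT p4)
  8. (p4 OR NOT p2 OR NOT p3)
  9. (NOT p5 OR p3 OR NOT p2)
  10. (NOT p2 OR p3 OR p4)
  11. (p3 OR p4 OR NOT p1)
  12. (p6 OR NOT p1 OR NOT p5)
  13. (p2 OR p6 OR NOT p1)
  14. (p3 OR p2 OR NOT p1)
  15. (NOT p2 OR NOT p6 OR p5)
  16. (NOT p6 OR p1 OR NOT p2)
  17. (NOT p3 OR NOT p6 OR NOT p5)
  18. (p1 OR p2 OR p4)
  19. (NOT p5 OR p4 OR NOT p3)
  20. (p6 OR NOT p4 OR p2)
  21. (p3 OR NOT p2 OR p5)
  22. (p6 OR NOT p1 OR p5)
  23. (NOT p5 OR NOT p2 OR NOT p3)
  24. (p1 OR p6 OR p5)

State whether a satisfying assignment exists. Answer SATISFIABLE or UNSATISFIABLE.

Branch on p1: take p1 = False.
For the remaining variables, p2 = False, p3 = False, p4 = True, p5 = True, p6 = True works.
So p1=False, p2=False, p3=False, p4=True, p5=True, p6=True is a satisfying assignment.

SATISFIABLE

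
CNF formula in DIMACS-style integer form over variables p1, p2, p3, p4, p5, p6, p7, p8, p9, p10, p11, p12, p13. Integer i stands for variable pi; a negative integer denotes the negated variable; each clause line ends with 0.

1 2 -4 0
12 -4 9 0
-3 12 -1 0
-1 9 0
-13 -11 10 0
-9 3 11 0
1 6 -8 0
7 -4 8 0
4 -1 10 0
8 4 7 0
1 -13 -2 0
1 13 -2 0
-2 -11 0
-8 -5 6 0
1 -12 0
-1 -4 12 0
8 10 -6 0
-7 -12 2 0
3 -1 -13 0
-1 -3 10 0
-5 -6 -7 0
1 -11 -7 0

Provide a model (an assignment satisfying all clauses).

p5 occurs only negated in the remaining clauses — set p5 = False.
Pure literal: p10 appears only positively; assign p10 = True.
Branch on p1: take p1 = True.
  then p9 is forced to True.
The remaining clauses are satisfied by p2 = True, p3 = True, p4 = False, p6 = True, p7 = False, p8 = True, p11 = False, p12 = True, p13 = False.

p1 = T, p2 = T, p3 = T, p4 = F, p5 = F, p6 = T, p7 = F, p8 = T, p9 = T, p10 = T, p11 = F, p12 = T, p13 = F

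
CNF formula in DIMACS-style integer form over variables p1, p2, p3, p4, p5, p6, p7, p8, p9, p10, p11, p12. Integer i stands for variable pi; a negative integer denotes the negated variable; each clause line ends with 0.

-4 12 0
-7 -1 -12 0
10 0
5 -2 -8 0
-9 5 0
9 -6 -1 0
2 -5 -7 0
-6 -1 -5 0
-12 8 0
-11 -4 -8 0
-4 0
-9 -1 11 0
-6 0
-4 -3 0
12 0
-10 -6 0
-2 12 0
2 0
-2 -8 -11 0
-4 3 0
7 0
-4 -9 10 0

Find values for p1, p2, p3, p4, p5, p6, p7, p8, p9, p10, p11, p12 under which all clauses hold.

p1=F, p2=T, p3=F, p4=F, p5=T, p6=F, p7=T, p8=T, p9=F, p10=T, p11=F, p12=T

Check each clause:
  1. (~p4 \/ p12) — p12 is true.
  2. (~p1 \/ ~p7 \/ ~p12) — ~p1 is true.
  3. (p10) — p10 is true.
  4. (~p8 \/ ~p2 \/ p5) — p5 is true.
  5. (~p9 \/ p5) — p5 is true.
  6. (~p1 \/ ~p6 \/ p9) — ~p6 is true.
  7. (~p5 \/ ~p7 \/ p2) — p2 is true.
  8. (~p6 \/ ~p1 \/ ~p5) — ~p6 is true.
  9. (p8 \/ ~p12) — p8 is true.
  10. (~p8 \/ ~p11 \/ ~p4) — ~p4 is true.
  11. (~p4) — ~p4 is true.
  12. (~p1 \/ p11 \/ ~p9) — ~p1 is true.
  13. (~p6) — ~p6 is true.
  14. (~p4 \/ ~p3) — ~p4 is true.
  15. (p12) — p12 is true.
  16. (~p10 \/ ~p6) — ~p6 is true.
  17. (~p2 \/ p12) — p12 is true.
  18. (p2) — p2 is true.
  19. (~p2 \/ ~p8 \/ ~p11) — ~p11 is true.
  20. (~p4 \/ p3) — ~p4 is true.
  21. (p7) — p7 is true.
  22. (p10 \/ ~p9 \/ ~p4) — p10 is true.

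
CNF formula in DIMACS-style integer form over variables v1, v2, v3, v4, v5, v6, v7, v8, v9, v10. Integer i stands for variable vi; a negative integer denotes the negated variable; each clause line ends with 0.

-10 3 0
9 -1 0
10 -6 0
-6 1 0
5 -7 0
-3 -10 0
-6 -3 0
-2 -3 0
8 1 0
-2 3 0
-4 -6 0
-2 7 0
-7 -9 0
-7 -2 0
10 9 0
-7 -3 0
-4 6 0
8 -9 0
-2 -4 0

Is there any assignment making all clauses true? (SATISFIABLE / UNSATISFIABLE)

SATISFIABLE

v2 occurs only negated in the remaining clauses — set v2 = False.
Pure literal: v4 appears only negated; assign v4 = False.
Branch on v1: take v1 = True.
  then v9 is forced to True.
  then v7 is forced to False.
  then v8 is forced to True.
Try v3 = False.
  then v10 is forced to False.
  then v6 is forced to False.
v5 is now unconstrained; take v5 = False.
So v1=T, v2=F, v3=F, v4=F, v5=F, v6=F, v7=F, v8=T, v9=T, v10=F is a satisfying assignment.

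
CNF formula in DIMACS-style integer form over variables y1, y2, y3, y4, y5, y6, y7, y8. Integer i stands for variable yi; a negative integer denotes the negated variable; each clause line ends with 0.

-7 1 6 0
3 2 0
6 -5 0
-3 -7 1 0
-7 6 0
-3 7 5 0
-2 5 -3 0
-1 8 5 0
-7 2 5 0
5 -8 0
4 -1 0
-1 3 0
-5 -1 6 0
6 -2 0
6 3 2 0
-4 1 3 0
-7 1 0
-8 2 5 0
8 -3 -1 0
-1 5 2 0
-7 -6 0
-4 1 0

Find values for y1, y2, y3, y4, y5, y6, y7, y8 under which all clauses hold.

y1=1, y2=0, y3=1, y4=1, y5=1, y6=1, y7=0, y8=1

Try y1 = True.
  then y4 is forced to True.
  then y3 is forced to True.
  then y8 is forced to True.
  then y5 is forced to True.
  then y6 is forced to True.
  then y7 is forced to False.
y2 is now unconstrained; take y2 = False.
Every clause has at least one true literal under this assignment.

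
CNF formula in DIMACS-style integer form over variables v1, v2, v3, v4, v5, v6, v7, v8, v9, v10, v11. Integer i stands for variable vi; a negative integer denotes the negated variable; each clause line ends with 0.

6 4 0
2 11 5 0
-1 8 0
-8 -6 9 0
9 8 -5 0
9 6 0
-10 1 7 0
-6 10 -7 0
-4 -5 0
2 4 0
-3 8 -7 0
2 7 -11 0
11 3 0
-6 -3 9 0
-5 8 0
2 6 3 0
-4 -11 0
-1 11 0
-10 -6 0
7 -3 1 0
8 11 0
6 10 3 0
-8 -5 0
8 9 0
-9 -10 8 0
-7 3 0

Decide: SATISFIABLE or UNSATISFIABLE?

SATISFIABLE

Pure literal: v2 appears only positively; assign v2 = True.
Set v1 = False and propagate.
Set v3 = False and propagate.
  then v11 is forced to True.
  then v4 is forced to False.
  then v6 is forced to True.
  then v10 is forced to False.
  then v7 is forced to False.
Set v5 = False and propagate.
The remaining clauses are satisfied by v8 = True, v9 = True.
Every clause has at least one true literal under this assignment.
So v1=F  v2=T  v3=F  v4=F  v5=F  v6=T  v7=F  v8=T  v9=T  v10=F  v11=T is a satisfying assignment.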